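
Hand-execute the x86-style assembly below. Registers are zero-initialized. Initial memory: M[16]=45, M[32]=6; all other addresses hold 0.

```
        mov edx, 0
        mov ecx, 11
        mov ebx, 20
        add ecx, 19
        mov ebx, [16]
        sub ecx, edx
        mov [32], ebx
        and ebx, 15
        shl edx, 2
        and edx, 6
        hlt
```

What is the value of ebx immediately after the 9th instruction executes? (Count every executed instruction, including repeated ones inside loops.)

edx=0
ecx=11
ebx=20
ecx=11+19=30
ebx=M[16]=45
ecx=30-0=30
mov [32], ebx → M[32]=45
ebx=45&15=13
edx=0<<2=0
After step 9: ebx = 13.

13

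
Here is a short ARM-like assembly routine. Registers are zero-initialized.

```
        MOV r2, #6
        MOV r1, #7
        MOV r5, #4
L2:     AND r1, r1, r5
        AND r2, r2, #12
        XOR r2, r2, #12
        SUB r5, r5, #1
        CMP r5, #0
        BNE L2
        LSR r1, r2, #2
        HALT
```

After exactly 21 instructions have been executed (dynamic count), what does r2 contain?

r2=6
r1=7
r5=4
r1=7&4=4
r2=6&12=4
r2=4^12=8
r5=4-1=3
CMP r5, #0  (cmp 3,0)
BNE L2: taken
r1=4&3=0
r2=8&12=8
r2=8^12=4
r5=3-1=2
CMP r5, #0  (cmp 2,0)
BNE L2: taken
r1=0&2=0
r2=4&12=4
r2=4^12=8
r5=2-1=1
CMP r5, #0  (cmp 1,0)
BNE L2: taken
After step 21: r2 = 8.

8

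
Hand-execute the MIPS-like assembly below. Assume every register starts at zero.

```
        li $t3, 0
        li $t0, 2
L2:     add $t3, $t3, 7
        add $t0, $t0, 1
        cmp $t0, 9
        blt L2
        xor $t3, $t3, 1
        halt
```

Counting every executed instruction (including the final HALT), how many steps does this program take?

32

$t3=0
$t0=2
$t3=0+7=7
$t0=2+1=3
cmp $t0, 9  (cmp 3,9)
blt L2: taken
$t3=7+7=14
$t0=3+1=4
cmp $t0, 9  (cmp 4,9)
blt L2: taken
$t3=14+7=21
$t0=4+1=5
cmp $t0, 9  (cmp 5,9)
blt L2: taken
$t3=21+7=28
$t0=5+1=6
cmp $t0, 9  (cmp 6,9)
blt L2: taken
$t3=28+7=35
$t0=6+1=7
cmp $t0, 9  (cmp 7,9)
blt L2: taken
$t3=35+7=42
$t0=7+1=8
cmp $t0, 9  (cmp 8,9)
blt L2: taken
$t3=42+7=49
$t0=8+1=9
cmp $t0, 9  (cmp 9,9)
blt L2: not taken
$t3=49^1=48
halt.
Total executed instructions: 32.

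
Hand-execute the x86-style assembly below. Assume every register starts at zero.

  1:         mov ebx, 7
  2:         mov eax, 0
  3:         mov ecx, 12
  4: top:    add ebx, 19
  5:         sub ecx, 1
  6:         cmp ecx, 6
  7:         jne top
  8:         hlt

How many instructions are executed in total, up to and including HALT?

after mov ebx, 7: ebx=7
after mov eax, 0: eax=0
after mov ecx, 12: ecx=12
after add ebx, 19: ebx=7+19=26
after sub ecx, 1: ecx=12-1=11
cmp ecx, 6  (cmp 11,6)
jne top: taken
after add ebx, 19: ebx=26+19=45
after sub ecx, 1: ecx=11-1=10
cmp ecx, 6  (cmp 10,6)
jne top: taken
after add ebx, 19: ebx=45+19=64
after sub ecx, 1: ecx=10-1=9
cmp ecx, 6  (cmp 9,6)
jne top: taken
after add ebx, 19: ebx=64+19=83
after sub ecx, 1: ecx=9-1=8
cmp ecx, 6  (cmp 8,6)
jne top: taken
after add ebx, 19: ebx=83+19=102
after sub ecx, 1: ecx=8-1=7
cmp ecx, 6  (cmp 7,6)
jne top: taken
after add ebx, 19: ebx=102+19=121
after sub ecx, 1: ecx=7-1=6
cmp ecx, 6  (cmp 6,6)
jne top: not taken
halt.
Total executed instructions: 28.

28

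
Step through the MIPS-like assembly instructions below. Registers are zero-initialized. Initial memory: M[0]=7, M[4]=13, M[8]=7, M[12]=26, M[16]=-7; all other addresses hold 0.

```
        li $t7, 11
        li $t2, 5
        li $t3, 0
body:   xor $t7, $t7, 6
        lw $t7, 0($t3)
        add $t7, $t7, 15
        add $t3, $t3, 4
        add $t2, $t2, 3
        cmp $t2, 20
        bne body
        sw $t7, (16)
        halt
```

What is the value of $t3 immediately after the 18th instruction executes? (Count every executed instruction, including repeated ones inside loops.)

after li $t7, 11: $t7=11
after li $t2, 5: $t2=5
after li $t3, 0: $t3=0
after xor $t7, $t7, 6: $t7=11^6=13
after lw $t7, 0($t3): $t7=M[0]=7
after add $t7, $t7, 15: $t7=7+15=22
after add $t3, $t3, 4: $t3=0+4=4
after add $t2, $t2, 3: $t2=5+3=8
cmp $t2, 20  (cmp 8,20)
bne body: taken
after xor $t7, $t7, 6: $t7=22^6=16
after lw $t7, 0($t3): $t7=M[4]=13
after add $t7, $t7, 15: $t7=13+15=28
after add $t3, $t3, 4: $t3=4+4=8
after add $t2, $t2, 3: $t2=8+3=11
cmp $t2, 20  (cmp 11,20)
bne body: taken
after xor $t7, $t7, 6: $t7=28^6=26
After step 18: $t3 = 8.

8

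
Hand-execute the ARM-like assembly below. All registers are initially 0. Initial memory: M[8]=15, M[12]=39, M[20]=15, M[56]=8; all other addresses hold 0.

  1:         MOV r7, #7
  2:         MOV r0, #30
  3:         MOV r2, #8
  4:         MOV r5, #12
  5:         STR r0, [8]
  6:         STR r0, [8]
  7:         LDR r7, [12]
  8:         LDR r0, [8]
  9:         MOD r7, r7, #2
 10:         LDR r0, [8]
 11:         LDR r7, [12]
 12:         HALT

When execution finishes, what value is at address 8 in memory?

30

after MOV r7, #7: r7=7
after MOV r0, #30: r0=30
after MOV r2, #8: r2=8
after MOV r5, #12: r5=12
STR r0, [8] → M[8]=30
STR r0, [8] → M[8]=30
after LDR r7, [12]: r7=M[12]=39
after LDR r0, [8]: r0=M[8]=30
after MOD r7, r7, #2: r7=39%2=1
after LDR r0, [8]: r0=M[8]=30
after LDR r7, [12]: r7=M[12]=39
halt.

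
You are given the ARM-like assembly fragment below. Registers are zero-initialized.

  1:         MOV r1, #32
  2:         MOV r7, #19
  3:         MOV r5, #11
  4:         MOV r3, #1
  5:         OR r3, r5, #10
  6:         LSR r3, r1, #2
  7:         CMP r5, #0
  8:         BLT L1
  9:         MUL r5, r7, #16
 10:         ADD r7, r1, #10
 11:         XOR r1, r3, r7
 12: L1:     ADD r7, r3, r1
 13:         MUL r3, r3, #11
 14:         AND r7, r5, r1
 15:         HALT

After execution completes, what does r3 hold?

r1=32
r7=19
r5=11
r3=1
r3=11|10=11
r3=32>>2=8
CMP r5, #0  (cmp 11,0)
BLT L1: not taken
r5=19*16=304
r7=32+10=42
r1=8^42=34
r7=8+34=42
r3=8*11=88
r7=304&34=32
halt.

88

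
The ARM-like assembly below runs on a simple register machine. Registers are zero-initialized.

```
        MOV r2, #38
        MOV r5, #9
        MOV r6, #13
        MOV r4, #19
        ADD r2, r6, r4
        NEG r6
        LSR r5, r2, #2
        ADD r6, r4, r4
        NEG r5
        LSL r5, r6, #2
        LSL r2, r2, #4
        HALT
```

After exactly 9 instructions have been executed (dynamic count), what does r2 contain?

32

r2=38
r5=9
r6=13
r4=19
r2=13+19=32
r6=-(13)=-13
r5=32>>2=8
r6=19+19=38
r5=-(8)=-8
After step 9: r2 = 32.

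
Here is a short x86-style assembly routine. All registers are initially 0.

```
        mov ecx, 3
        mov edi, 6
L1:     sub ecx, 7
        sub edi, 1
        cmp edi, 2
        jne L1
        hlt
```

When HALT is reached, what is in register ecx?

ecx=3
edi=6
ecx=3-7=-4
edi=6-1=5
cmp edi, 2  (cmp 5,2)
jne L1: taken
ecx=(-4)-7=-11
edi=5-1=4
cmp edi, 2  (cmp 4,2)
jne L1: taken
ecx=(-11)-7=-18
edi=4-1=3
cmp edi, 2  (cmp 3,2)
jne L1: taken
ecx=(-18)-7=-25
edi=3-1=2
cmp edi, 2  (cmp 2,2)
jne L1: not taken
halt.

-25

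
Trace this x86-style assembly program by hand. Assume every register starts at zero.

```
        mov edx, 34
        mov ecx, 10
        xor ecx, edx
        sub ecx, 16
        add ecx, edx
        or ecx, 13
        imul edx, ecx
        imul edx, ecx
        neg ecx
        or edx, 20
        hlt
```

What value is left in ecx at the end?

-63

edx=34
ecx=10
ecx=10^34=40
ecx=40-16=24
ecx=24+34=58
ecx=58|13=63
edx=34*63=2142
edx=2142*63=134946
ecx=-(63)=-63
edx=134946|20=134966
halt.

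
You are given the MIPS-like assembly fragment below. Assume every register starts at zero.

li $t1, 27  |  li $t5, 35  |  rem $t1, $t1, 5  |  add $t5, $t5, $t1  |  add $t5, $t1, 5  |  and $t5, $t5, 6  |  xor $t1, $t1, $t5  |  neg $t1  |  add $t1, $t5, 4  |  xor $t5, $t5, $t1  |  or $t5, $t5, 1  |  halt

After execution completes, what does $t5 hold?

13

li $t1, 27 → $t1=27
li $t5, 35 → $t5=35
rem $t1, $t1, 5 → $t1=27%5=2
add $t5, $t5, $t1 → $t5=35+2=37
add $t5, $t1, 5 → $t5=2+5=7
and $t5, $t5, 6 → $t5=7&6=6
xor $t1, $t1, $t5 → $t1=2^6=4
neg $t1 → $t1=-(4)=-4
add $t1, $t5, 4 → $t1=6+4=10
xor $t5, $t5, $t1 → $t5=6^10=12
or $t5, $t5, 1 → $t5=12|1=13
halt.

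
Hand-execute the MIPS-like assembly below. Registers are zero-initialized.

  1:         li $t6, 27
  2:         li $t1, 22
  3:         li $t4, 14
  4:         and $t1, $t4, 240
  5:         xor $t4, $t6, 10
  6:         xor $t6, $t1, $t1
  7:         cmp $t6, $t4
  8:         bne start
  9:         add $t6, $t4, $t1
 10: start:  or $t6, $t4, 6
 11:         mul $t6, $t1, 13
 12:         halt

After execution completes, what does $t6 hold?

0

after li $t6, 27: $t6=27
after li $t1, 22: $t1=22
after li $t4, 14: $t4=14
after and $t1, $t4, 240: $t1=14&240=0
after xor $t4, $t6, 10: $t4=27^10=17
after xor $t6, $t1, $t1: $t6=0^0=0
cmp $t6, $t4  (cmp 0,17)
bne start: taken
after or $t6, $t4, 6: $t6=17|6=23
after mul $t6, $t1, 13: $t6=0*13=0
halt.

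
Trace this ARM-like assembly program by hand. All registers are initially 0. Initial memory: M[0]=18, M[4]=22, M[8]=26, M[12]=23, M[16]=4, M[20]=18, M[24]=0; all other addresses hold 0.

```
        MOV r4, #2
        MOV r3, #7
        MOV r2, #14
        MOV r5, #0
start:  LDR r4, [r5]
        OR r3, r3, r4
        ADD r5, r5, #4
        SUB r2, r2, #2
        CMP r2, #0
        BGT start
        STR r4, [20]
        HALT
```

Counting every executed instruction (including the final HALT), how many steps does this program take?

48

r4=2
r3=7
r2=14
r5=0
r4=M[0]=18
r3=7|18=23
r5=0+4=4
r2=14-2=12
CMP r2, #0  (cmp 12,0)
BGT start: taken
r4=M[4]=22
r3=23|22=23
r5=4+4=8
r2=12-2=10
CMP r2, #0  (cmp 10,0)
BGT start: taken
r4=M[8]=26
r3=23|26=31
r5=8+4=12
r2=10-2=8
CMP r2, #0  (cmp 8,0)
BGT start: taken
r4=M[12]=23
r3=31|23=31
r5=12+4=16
r2=8-2=6
CMP r2, #0  (cmp 6,0)
BGT start: taken
r4=M[16]=4
r3=31|4=31
r5=16+4=20
r2=6-2=4
CMP r2, #0  (cmp 4,0)
BGT start: taken
r4=M[20]=18
r3=31|18=31
r5=20+4=24
r2=4-2=2
CMP r2, #0  (cmp 2,0)
BGT start: taken
r4=M[24]=0
r3=31|0=31
r5=24+4=28
r2=2-2=0
CMP r2, #0  (cmp 0,0)
BGT start: not taken
STR r4, [20] → M[20]=0
halt.
Total executed instructions: 48.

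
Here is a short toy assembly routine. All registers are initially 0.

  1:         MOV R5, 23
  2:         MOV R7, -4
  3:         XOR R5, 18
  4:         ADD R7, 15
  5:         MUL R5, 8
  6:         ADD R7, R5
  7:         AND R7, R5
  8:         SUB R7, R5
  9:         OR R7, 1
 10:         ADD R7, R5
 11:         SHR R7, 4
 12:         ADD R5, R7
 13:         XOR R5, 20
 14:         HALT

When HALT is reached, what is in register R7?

2

MOV R5, 23 → R5=23
MOV R7, -4 → R7=-4
XOR R5, 18 → R5=23^18=5
ADD R7, 15 → R7=(-4)+15=11
MUL R5, 8 → R5=5*8=40
ADD R7, R5 → R7=11+40=51
AND R7, R5 → R7=51&40=32
SUB R7, R5 → R7=32-40=-8
OR R7, 1 → R7=(-8)|1=-7
ADD R7, R5 → R7=(-7)+40=33
SHR R7, 4 → R7=33>>4=2
ADD R5, R7 → R5=40+2=42
XOR R5, 20 → R5=42^20=62
halt.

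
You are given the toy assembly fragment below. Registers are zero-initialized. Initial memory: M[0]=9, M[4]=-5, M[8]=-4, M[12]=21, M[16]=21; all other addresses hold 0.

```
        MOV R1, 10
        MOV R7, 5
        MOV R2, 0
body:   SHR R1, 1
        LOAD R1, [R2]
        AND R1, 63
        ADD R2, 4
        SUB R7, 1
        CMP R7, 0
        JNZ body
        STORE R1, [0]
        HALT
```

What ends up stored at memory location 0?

21

R1=10
R7=5
R2=0
R1=10>>1=5
R1=M[0]=9
R1=9&63=9
R2=0+4=4
R7=5-1=4
CMP R7, 0  (cmp 4,0)
JNZ body: taken
R1=9>>1=4
R1=M[4]=-5
R1=(-5)&63=59
R2=4+4=8
R7=4-1=3
CMP R7, 0  (cmp 3,0)
JNZ body: taken
R1=59>>1=29
R1=M[8]=-4
R1=(-4)&63=60
R2=8+4=12
R7=3-1=2
CMP R7, 0  (cmp 2,0)
JNZ body: taken
R1=60>>1=30
R1=M[12]=21
R1=21&63=21
R2=12+4=16
R7=2-1=1
CMP R7, 0  (cmp 1,0)
JNZ body: taken
R1=21>>1=10
R1=M[16]=21
R1=21&63=21
R2=16+4=20
R7=1-1=0
CMP R7, 0  (cmp 0,0)
JNZ body: not taken
STORE R1, [0] → M[0]=21
halt.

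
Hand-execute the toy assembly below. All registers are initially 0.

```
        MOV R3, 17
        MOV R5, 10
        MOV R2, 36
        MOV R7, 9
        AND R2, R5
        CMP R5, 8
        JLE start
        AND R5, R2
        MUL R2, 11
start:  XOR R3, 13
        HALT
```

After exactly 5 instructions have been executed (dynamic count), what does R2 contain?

R3=17
R5=10
R2=36
R7=9
R2=36&10=0
After step 5: R2 = 0.

0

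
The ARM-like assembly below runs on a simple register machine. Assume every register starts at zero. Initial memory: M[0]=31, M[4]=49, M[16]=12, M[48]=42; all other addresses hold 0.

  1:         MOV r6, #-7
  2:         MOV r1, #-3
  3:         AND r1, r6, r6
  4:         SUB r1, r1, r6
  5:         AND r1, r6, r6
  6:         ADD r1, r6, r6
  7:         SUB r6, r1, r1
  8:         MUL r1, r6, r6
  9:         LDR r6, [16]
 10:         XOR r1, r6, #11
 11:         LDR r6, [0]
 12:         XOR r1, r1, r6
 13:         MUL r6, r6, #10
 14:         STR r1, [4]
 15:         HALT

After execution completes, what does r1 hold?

24

after MOV r6, #-7: r6=-7
after MOV r1, #-3: r1=-3
after AND r1, r6, r6: r1=(-7)&(-7)=-7
after SUB r1, r1, r6: r1=(-7)-(-7)=0
after AND r1, r6, r6: r1=(-7)&(-7)=-7
after ADD r1, r6, r6: r1=(-7)+(-7)=-14
after SUB r6, r1, r1: r6=(-14)-(-14)=0
after MUL r1, r6, r6: r1=0*0=0
after LDR r6, [16]: r6=M[16]=12
after XOR r1, r6, #11: r1=12^11=7
after LDR r6, [0]: r6=M[0]=31
after XOR r1, r1, r6: r1=7^31=24
after MUL r6, r6, #10: r6=31*10=310
STR r1, [4] → M[4]=24
halt.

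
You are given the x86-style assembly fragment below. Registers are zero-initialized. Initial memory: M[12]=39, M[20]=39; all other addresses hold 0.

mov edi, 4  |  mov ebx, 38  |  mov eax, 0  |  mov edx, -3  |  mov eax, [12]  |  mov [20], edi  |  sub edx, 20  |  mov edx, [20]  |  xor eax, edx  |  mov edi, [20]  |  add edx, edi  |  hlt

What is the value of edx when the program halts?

edi=4
ebx=38
eax=0
edx=-3
eax=M[12]=39
mov [20], edi → M[20]=4
edx=(-3)-20=-23
edx=M[20]=4
eax=39^4=35
edi=M[20]=4
edx=4+4=8
halt.

8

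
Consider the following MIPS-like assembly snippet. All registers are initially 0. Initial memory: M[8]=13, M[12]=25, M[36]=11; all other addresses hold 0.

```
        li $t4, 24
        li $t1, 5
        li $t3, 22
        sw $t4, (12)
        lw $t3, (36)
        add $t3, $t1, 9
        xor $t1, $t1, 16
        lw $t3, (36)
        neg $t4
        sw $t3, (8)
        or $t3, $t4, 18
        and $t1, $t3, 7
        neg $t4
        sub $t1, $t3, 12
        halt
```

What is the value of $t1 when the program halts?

after li $t4, 24: $t4=24
after li $t1, 5: $t1=5
after li $t3, 22: $t3=22
sw $t4, (12) → M[12]=24
after lw $t3, (36): $t3=M[36]=11
after add $t3, $t1, 9: $t3=5+9=14
after xor $t1, $t1, 16: $t1=5^16=21
after lw $t3, (36): $t3=M[36]=11
after neg $t4: $t4=-(24)=-24
sw $t3, (8) → M[8]=11
after or $t3, $t4, 18: $t3=(-24)|18=-6
after and $t1, $t3, 7: $t1=(-6)&7=2
after neg $t4: $t4=-(-24)=24
after sub $t1, $t3, 12: $t1=(-6)-12=-18
halt.

-18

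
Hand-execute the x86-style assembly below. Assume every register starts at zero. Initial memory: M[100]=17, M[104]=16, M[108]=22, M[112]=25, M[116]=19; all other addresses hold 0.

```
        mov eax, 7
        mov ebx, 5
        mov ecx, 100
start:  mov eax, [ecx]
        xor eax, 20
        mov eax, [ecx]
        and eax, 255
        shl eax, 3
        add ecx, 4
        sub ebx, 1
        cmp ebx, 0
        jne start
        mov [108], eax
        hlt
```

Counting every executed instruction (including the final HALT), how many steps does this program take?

50

after mov eax, 7: eax=7
after mov ebx, 5: ebx=5
after mov ecx, 100: ecx=100
after mov eax, [ecx]: eax=M[100]=17
after xor eax, 20: eax=17^20=5
after mov eax, [ecx]: eax=M[100]=17
after and eax, 255: eax=17&255=17
after shl eax, 3: eax=17<<3=136
after add ecx, 4: ecx=100+4=104
after sub ebx, 1: ebx=5-1=4
cmp ebx, 0  (cmp 4,0)
jne start: taken
after mov eax, [ecx]: eax=M[104]=16
after xor eax, 20: eax=16^20=4
after mov eax, [ecx]: eax=M[104]=16
after and eax, 255: eax=16&255=16
after shl eax, 3: eax=16<<3=128
after add ecx, 4: ecx=104+4=108
after sub ebx, 1: ebx=4-1=3
cmp ebx, 0  (cmp 3,0)
jne start: taken
after mov eax, [ecx]: eax=M[108]=22
after xor eax, 20: eax=22^20=2
after mov eax, [ecx]: eax=M[108]=22
after and eax, 255: eax=22&255=22
after shl eax, 3: eax=22<<3=176
after add ecx, 4: ecx=108+4=112
after sub ebx, 1: ebx=3-1=2
cmp ebx, 0  (cmp 2,0)
jne start: taken
after mov eax, [ecx]: eax=M[112]=25
after xor eax, 20: eax=25^20=13
after mov eax, [ecx]: eax=M[112]=25
after and eax, 255: eax=25&255=25
after shl eax, 3: eax=25<<3=200
after add ecx, 4: ecx=112+4=116
after sub ebx, 1: ebx=2-1=1
cmp ebx, 0  (cmp 1,0)
jne start: taken
after mov eax, [ecx]: eax=M[116]=19
after xor eax, 20: eax=19^20=7
after mov eax, [ecx]: eax=M[116]=19
after and eax, 255: eax=19&255=19
after shl eax, 3: eax=19<<3=152
after add ecx, 4: ecx=116+4=120
after sub ebx, 1: ebx=1-1=0
cmp ebx, 0  (cmp 0,0)
jne start: not taken
mov [108], eax → M[108]=152
halt.
Total executed instructions: 50.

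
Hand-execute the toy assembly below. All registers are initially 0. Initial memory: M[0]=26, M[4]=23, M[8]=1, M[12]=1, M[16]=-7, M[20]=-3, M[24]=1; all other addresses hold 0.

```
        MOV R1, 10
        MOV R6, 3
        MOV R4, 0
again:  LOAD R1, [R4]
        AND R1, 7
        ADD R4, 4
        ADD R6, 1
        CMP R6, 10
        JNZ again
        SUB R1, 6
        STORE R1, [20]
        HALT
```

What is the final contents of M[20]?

-5

R1=10
R6=3
R4=0
R1=M[0]=26
R1=26&7=2
R4=0+4=4
R6=3+1=4
CMP R6, 10  (cmp 4,10)
JNZ again: taken
R1=M[4]=23
R1=23&7=7
R4=4+4=8
R6=4+1=5
CMP R6, 10  (cmp 5,10)
JNZ again: taken
R1=M[8]=1
R1=1&7=1
R4=8+4=12
R6=5+1=6
CMP R6, 10  (cmp 6,10)
JNZ again: taken
R1=M[12]=1
R1=1&7=1
R4=12+4=16
R6=6+1=7
CMP R6, 10  (cmp 7,10)
JNZ again: taken
R1=M[16]=-7
R1=(-7)&7=1
R4=16+4=20
R6=7+1=8
CMP R6, 10  (cmp 8,10)
JNZ again: taken
R1=M[20]=-3
R1=(-3)&7=5
R4=20+4=24
R6=8+1=9
CMP R6, 10  (cmp 9,10)
JNZ again: taken
R1=M[24]=1
R1=1&7=1
R4=24+4=28
R6=9+1=10
CMP R6, 10  (cmp 10,10)
JNZ again: not taken
R1=1-6=-5
STORE R1, [20] → M[20]=-5
halt.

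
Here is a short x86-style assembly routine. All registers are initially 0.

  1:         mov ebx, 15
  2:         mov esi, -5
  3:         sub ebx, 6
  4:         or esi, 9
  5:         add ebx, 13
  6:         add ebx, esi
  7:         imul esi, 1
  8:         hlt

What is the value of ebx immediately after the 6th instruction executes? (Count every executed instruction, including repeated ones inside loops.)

mov ebx, 15 → ebx=15
mov esi, -5 → esi=-5
sub ebx, 6 → ebx=15-6=9
or esi, 9 → esi=(-5)|9=-5
add ebx, 13 → ebx=9+13=22
add ebx, esi → ebx=22+(-5)=17
After step 6: ebx = 17.

17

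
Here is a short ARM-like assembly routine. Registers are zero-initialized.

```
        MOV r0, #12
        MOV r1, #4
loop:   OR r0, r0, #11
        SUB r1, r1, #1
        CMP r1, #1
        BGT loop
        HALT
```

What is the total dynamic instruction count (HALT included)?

after MOV r0, #12: r0=12
after MOV r1, #4: r1=4
after OR r0, r0, #11: r0=12|11=15
after SUB r1, r1, #1: r1=4-1=3
CMP r1, #1  (cmp 3,1)
BGT loop: taken
after OR r0, r0, #11: r0=15|11=15
after SUB r1, r1, #1: r1=3-1=2
CMP r1, #1  (cmp 2,1)
BGT loop: taken
after OR r0, r0, #11: r0=15|11=15
after SUB r1, r1, #1: r1=2-1=1
CMP r1, #1  (cmp 1,1)
BGT loop: not taken
halt.
Total executed instructions: 15.

15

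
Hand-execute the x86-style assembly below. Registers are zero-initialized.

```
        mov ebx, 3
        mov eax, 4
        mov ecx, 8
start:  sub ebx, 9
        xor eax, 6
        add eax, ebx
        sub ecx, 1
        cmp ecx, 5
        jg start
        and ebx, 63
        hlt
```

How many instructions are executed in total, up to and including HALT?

after mov ebx, 3: ebx=3
after mov eax, 4: eax=4
after mov ecx, 8: ecx=8
after sub ebx, 9: ebx=3-9=-6
after xor eax, 6: eax=4^6=2
after add eax, ebx: eax=2+(-6)=-4
after sub ecx, 1: ecx=8-1=7
cmp ecx, 5  (cmp 7,5)
jg start: taken
after sub ebx, 9: ebx=(-6)-9=-15
after xor eax, 6: eax=(-4)^6=-6
after add eax, ebx: eax=(-6)+(-15)=-21
after sub ecx, 1: ecx=7-1=6
cmp ecx, 5  (cmp 6,5)
jg start: taken
after sub ebx, 9: ebx=(-15)-9=-24
after xor eax, 6: eax=(-21)^6=-19
after add eax, ebx: eax=(-19)+(-24)=-43
after sub ecx, 1: ecx=6-1=5
cmp ecx, 5  (cmp 5,5)
jg start: not taken
after and ebx, 63: ebx=(-24)&63=40
halt.
Total executed instructions: 23.

23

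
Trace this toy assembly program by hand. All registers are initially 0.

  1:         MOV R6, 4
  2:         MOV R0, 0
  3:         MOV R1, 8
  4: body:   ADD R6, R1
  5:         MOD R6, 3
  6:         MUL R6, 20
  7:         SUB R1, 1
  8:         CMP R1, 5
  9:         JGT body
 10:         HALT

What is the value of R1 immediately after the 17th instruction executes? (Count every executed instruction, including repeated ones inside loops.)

6

MOV R6, 4 → R6=4
MOV R0, 0 → R0=0
MOV R1, 8 → R1=8
ADD R6, R1 → R6=4+8=12
MOD R6, 3 → R6=12%3=0
MUL R6, 20 → R6=0*20=0
SUB R1, 1 → R1=8-1=7
CMP R1, 5  (cmp 7,5)
JGT body: taken
ADD R6, R1 → R6=0+7=7
MOD R6, 3 → R6=7%3=1
MUL R6, 20 → R6=1*20=20
SUB R1, 1 → R1=7-1=6
CMP R1, 5  (cmp 6,5)
JGT body: taken
ADD R6, R1 → R6=20+6=26
MOD R6, 3 → R6=26%3=2
After step 17: R1 = 6.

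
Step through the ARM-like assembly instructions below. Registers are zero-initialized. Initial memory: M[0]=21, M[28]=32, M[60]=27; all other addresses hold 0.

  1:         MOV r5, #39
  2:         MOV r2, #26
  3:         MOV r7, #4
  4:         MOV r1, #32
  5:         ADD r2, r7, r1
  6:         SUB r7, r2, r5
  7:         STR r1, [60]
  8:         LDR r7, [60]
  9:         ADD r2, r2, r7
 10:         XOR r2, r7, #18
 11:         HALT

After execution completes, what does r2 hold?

MOV r5, #39 → r5=39
MOV r2, #26 → r2=26
MOV r7, #4 → r7=4
MOV r1, #32 → r1=32
ADD r2, r7, r1 → r2=4+32=36
SUB r7, r2, r5 → r7=36-39=-3
STR r1, [60] → M[60]=32
LDR r7, [60] → r7=M[60]=32
ADD r2, r2, r7 → r2=36+32=68
XOR r2, r7, #18 → r2=32^18=50
halt.

50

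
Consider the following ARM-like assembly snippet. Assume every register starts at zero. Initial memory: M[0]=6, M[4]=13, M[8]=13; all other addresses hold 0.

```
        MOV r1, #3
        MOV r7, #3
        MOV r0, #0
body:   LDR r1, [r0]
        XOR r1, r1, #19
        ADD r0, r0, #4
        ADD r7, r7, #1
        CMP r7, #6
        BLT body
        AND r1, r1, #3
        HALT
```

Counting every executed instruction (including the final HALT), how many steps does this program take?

23

MOV r1, #3 → r1=3
MOV r7, #3 → r7=3
MOV r0, #0 → r0=0
LDR r1, [r0] → r1=M[0]=6
XOR r1, r1, #19 → r1=6^19=21
ADD r0, r0, #4 → r0=0+4=4
ADD r7, r7, #1 → r7=3+1=4
CMP r7, #6  (cmp 4,6)
BLT body: taken
LDR r1, [r0] → r1=M[4]=13
XOR r1, r1, #19 → r1=13^19=30
ADD r0, r0, #4 → r0=4+4=8
ADD r7, r7, #1 → r7=4+1=5
CMP r7, #6  (cmp 5,6)
BLT body: taken
LDR r1, [r0] → r1=M[8]=13
XOR r1, r1, #19 → r1=13^19=30
ADD r0, r0, #4 → r0=8+4=12
ADD r7, r7, #1 → r7=5+1=6
CMP r7, #6  (cmp 6,6)
BLT body: not taken
AND r1, r1, #3 → r1=30&3=2
halt.
Total executed instructions: 23.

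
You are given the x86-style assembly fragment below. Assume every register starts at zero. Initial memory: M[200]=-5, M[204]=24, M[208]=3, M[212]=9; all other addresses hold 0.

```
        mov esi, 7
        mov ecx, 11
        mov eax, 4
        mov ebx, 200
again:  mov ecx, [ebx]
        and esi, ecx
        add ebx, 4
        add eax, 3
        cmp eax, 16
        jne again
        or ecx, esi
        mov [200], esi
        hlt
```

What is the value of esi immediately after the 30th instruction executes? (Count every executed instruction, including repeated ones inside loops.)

after mov esi, 7: esi=7
after mov ecx, 11: ecx=11
after mov eax, 4: eax=4
after mov ebx, 200: ebx=200
after mov ecx, [ebx]: ecx=M[200]=-5
after and esi, ecx: esi=7&(-5)=3
after add ebx, 4: ebx=200+4=204
after add eax, 3: eax=4+3=7
cmp eax, 16  (cmp 7,16)
jne again: taken
after mov ecx, [ebx]: ecx=M[204]=24
after and esi, ecx: esi=3&24=0
after add ebx, 4: ebx=204+4=208
after add eax, 3: eax=7+3=10
cmp eax, 16  (cmp 10,16)
jne again: taken
after mov ecx, [ebx]: ecx=M[208]=3
after and esi, ecx: esi=0&3=0
after add ebx, 4: ebx=208+4=212
after add eax, 3: eax=10+3=13
cmp eax, 16  (cmp 13,16)
jne again: taken
after mov ecx, [ebx]: ecx=M[212]=9
after and esi, ecx: esi=0&9=0
after add ebx, 4: ebx=212+4=216
after add eax, 3: eax=13+3=16
cmp eax, 16  (cmp 16,16)
jne again: not taken
after or ecx, esi: ecx=9|0=9
mov [200], esi → M[200]=0
After step 30: esi = 0.

0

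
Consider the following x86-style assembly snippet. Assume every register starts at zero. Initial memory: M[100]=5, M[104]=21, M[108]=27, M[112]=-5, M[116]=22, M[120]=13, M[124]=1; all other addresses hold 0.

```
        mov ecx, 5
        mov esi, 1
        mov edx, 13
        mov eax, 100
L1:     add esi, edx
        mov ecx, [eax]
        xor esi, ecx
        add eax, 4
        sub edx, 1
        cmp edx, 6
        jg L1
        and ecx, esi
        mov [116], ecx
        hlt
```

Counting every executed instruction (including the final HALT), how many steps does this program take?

56

after mov ecx, 5: ecx=5
after mov esi, 1: esi=1
after mov edx, 13: edx=13
after mov eax, 100: eax=100
after add esi, edx: esi=1+13=14
after mov ecx, [eax]: ecx=M[100]=5
after xor esi, ecx: esi=14^5=11
after add eax, 4: eax=100+4=104
after sub edx, 1: edx=13-1=12
cmp edx, 6  (cmp 12,6)
jg L1: taken
after add esi, edx: esi=11+12=23
after mov ecx, [eax]: ecx=M[104]=21
after xor esi, ecx: esi=23^21=2
after add eax, 4: eax=104+4=108
after sub edx, 1: edx=12-1=11
cmp edx, 6  (cmp 11,6)
jg L1: taken
after add esi, edx: esi=2+11=13
after mov ecx, [eax]: ecx=M[108]=27
after xor esi, ecx: esi=13^27=22
after add eax, 4: eax=108+4=112
after sub edx, 1: edx=11-1=10
cmp edx, 6  (cmp 10,6)
jg L1: taken
after add esi, edx: esi=22+10=32
after mov ecx, [eax]: ecx=M[112]=-5
after xor esi, ecx: esi=32^(-5)=-37
after add eax, 4: eax=112+4=116
after sub edx, 1: edx=10-1=9
cmp edx, 6  (cmp 9,6)
jg L1: taken
after add esi, edx: esi=(-37)+9=-28
after mov ecx, [eax]: ecx=M[116]=22
after xor esi, ecx: esi=(-28)^22=-14
after add eax, 4: eax=116+4=120
after sub edx, 1: edx=9-1=8
cmp edx, 6  (cmp 8,6)
jg L1: taken
after add esi, edx: esi=(-14)+8=-6
after mov ecx, [eax]: ecx=M[120]=13
after xor esi, ecx: esi=(-6)^13=-9
after add eax, 4: eax=120+4=124
after sub edx, 1: edx=8-1=7
cmp edx, 6  (cmp 7,6)
jg L1: taken
after add esi, edx: esi=(-9)+7=-2
after mov ecx, [eax]: ecx=M[124]=1
after xor esi, ecx: esi=(-2)^1=-1
after add eax, 4: eax=124+4=128
after sub edx, 1: edx=7-1=6
cmp edx, 6  (cmp 6,6)
jg L1: not taken
after and ecx, esi: ecx=1&(-1)=1
mov [116], ecx → M[116]=1
halt.
Total executed instructions: 56.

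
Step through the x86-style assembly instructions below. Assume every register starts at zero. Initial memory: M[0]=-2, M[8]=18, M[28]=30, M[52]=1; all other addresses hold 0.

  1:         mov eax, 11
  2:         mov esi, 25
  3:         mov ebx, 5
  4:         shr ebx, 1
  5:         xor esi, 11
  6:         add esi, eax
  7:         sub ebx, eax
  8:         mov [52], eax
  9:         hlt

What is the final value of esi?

mov eax, 11 → eax=11
mov esi, 25 → esi=25
mov ebx, 5 → ebx=5
shr ebx, 1 → ebx=5>>1=2
xor esi, 11 → esi=25^11=18
add esi, eax → esi=18+11=29
sub ebx, eax → ebx=2-11=-9
mov [52], eax → M[52]=11
halt.

29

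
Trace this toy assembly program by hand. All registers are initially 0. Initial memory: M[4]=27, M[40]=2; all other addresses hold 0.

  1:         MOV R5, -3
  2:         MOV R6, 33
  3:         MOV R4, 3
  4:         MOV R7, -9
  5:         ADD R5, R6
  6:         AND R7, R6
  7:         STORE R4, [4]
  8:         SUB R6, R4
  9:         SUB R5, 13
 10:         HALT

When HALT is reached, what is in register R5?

after MOV R5, -3: R5=-3
after MOV R6, 33: R6=33
after MOV R4, 3: R4=3
after MOV R7, -9: R7=-9
after ADD R5, R6: R5=(-3)+33=30
after AND R7, R6: R7=(-9)&33=33
STORE R4, [4] → M[4]=3
after SUB R6, R4: R6=33-3=30
after SUB R5, 13: R5=30-13=17
halt.

17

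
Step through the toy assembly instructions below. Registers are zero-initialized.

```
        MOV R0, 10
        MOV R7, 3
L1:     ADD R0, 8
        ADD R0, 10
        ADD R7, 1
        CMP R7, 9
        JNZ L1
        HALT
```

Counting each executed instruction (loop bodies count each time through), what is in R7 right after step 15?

after MOV R0, 10: R0=10
after MOV R7, 3: R7=3
after ADD R0, 8: R0=10+8=18
after ADD R0, 10: R0=18+10=28
after ADD R7, 1: R7=3+1=4
CMP R7, 9  (cmp 4,9)
JNZ L1: taken
after ADD R0, 8: R0=28+8=36
after ADD R0, 10: R0=36+10=46
after ADD R7, 1: R7=4+1=5
CMP R7, 9  (cmp 5,9)
JNZ L1: taken
after ADD R0, 8: R0=46+8=54
after ADD R0, 10: R0=54+10=64
after ADD R7, 1: R7=5+1=6
After step 15: R7 = 6.

6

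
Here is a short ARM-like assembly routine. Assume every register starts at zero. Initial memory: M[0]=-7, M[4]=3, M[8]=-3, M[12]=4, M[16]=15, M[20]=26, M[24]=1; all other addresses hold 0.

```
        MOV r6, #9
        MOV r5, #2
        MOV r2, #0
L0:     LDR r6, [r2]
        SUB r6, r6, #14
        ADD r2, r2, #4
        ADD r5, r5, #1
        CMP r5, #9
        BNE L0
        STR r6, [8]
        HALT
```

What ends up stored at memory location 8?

after MOV r6, #9: r6=9
after MOV r5, #2: r5=2
after MOV r2, #0: r2=0
after LDR r6, [r2]: r6=M[0]=-7
after SUB r6, r6, #14: r6=(-7)-14=-21
after ADD r2, r2, #4: r2=0+4=4
after ADD r5, r5, #1: r5=2+1=3
CMP r5, #9  (cmp 3,9)
BNE L0: taken
after LDR r6, [r2]: r6=M[4]=3
after SUB r6, r6, #14: r6=3-14=-11
after ADD r2, r2, #4: r2=4+4=8
after ADD r5, r5, #1: r5=3+1=4
CMP r5, #9  (cmp 4,9)
BNE L0: taken
after LDR r6, [r2]: r6=M[8]=-3
after SUB r6, r6, #14: r6=(-3)-14=-17
after ADD r2, r2, #4: r2=8+4=12
after ADD r5, r5, #1: r5=4+1=5
CMP r5, #9  (cmp 5,9)
BNE L0: taken
after LDR r6, [r2]: r6=M[12]=4
after SUB r6, r6, #14: r6=4-14=-10
after ADD r2, r2, #4: r2=12+4=16
after ADD r5, r5, #1: r5=5+1=6
CMP r5, #9  (cmp 6,9)
BNE L0: taken
after LDR r6, [r2]: r6=M[16]=15
after SUB r6, r6, #14: r6=15-14=1
after ADD r2, r2, #4: r2=16+4=20
after ADD r5, r5, #1: r5=6+1=7
CMP r5, #9  (cmp 7,9)
BNE L0: taken
after LDR r6, [r2]: r6=M[20]=26
after SUB r6, r6, #14: r6=26-14=12
after ADD r2, r2, #4: r2=20+4=24
after ADD r5, r5, #1: r5=7+1=8
CMP r5, #9  (cmp 8,9)
BNE L0: taken
after LDR r6, [r2]: r6=M[24]=1
after SUB r6, r6, #14: r6=1-14=-13
after ADD r2, r2, #4: r2=24+4=28
after ADD r5, r5, #1: r5=8+1=9
CMP r5, #9  (cmp 9,9)
BNE L0: not taken
STR r6, [8] → M[8]=-13
halt.

-13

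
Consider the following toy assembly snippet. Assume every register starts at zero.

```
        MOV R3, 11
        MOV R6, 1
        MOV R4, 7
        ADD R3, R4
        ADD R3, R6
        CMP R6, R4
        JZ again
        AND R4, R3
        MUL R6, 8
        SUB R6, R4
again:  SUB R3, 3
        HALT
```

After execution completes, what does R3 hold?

R3=11
R6=1
R4=7
R3=11+7=18
R3=18+1=19
CMP R6, R4  (cmp 1,7)
JZ again: not taken
R4=7&19=3
R6=1*8=8
R6=8-3=5
R3=19-3=16
halt.

16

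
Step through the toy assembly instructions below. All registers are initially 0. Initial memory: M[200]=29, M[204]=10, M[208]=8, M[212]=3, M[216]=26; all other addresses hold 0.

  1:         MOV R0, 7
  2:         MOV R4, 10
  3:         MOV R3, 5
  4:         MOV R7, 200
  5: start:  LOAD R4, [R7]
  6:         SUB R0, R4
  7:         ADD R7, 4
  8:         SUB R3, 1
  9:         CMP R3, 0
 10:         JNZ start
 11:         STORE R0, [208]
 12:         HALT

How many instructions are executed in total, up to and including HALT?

R0=7
R4=10
R3=5
R7=200
R4=M[200]=29
R0=7-29=-22
R7=200+4=204
R3=5-1=4
CMP R3, 0  (cmp 4,0)
JNZ start: taken
R4=M[204]=10
R0=(-22)-10=-32
R7=204+4=208
R3=4-1=3
CMP R3, 0  (cmp 3,0)
JNZ start: taken
R4=M[208]=8
R0=(-32)-8=-40
R7=208+4=212
R3=3-1=2
CMP R3, 0  (cmp 2,0)
JNZ start: taken
R4=M[212]=3
R0=(-40)-3=-43
R7=212+4=216
R3=2-1=1
CMP R3, 0  (cmp 1,0)
JNZ start: taken
R4=M[216]=26
R0=(-43)-26=-69
R7=216+4=220
R3=1-1=0
CMP R3, 0  (cmp 0,0)
JNZ start: not taken
STORE R0, [208] → M[208]=-69
halt.
Total executed instructions: 36.

36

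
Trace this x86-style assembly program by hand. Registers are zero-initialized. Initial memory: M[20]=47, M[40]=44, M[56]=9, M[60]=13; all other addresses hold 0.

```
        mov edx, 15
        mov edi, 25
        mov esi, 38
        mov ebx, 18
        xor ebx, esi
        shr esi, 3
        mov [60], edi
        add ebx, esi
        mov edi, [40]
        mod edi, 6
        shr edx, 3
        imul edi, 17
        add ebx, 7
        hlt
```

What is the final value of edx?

1

mov edx, 15 → edx=15
mov edi, 25 → edi=25
mov esi, 38 → esi=38
mov ebx, 18 → ebx=18
xor ebx, esi → ebx=18^38=52
shr esi, 3 → esi=38>>3=4
mov [60], edi → M[60]=25
add ebx, esi → ebx=52+4=56
mov edi, [40] → edi=M[40]=44
mod edi, 6 → edi=44%6=2
shr edx, 3 → edx=15>>3=1
imul edi, 17 → edi=2*17=34
add ebx, 7 → ebx=56+7=63
halt.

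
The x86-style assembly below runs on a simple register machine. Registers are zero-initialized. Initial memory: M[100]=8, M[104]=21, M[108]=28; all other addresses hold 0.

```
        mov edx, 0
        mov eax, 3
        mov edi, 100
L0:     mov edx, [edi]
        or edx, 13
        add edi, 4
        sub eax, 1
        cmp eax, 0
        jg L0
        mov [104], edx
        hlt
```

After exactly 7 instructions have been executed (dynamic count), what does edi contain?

104

after mov edx, 0: edx=0
after mov eax, 3: eax=3
after mov edi, 100: edi=100
after mov edx, [edi]: edx=M[100]=8
after or edx, 13: edx=8|13=13
after add edi, 4: edi=100+4=104
after sub eax, 1: eax=3-1=2
After step 7: edi = 104.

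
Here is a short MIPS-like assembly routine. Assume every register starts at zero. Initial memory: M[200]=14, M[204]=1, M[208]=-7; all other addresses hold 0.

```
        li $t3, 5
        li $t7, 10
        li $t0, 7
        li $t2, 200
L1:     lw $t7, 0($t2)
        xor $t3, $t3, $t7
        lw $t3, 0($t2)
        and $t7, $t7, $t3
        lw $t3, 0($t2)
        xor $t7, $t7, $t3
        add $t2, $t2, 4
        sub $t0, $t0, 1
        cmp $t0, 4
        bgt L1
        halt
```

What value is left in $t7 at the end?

0

li $t3, 5 → $t3=5
li $t7, 10 → $t7=10
li $t0, 7 → $t0=7
li $t2, 200 → $t2=200
lw $t7, 0($t2) → $t7=M[200]=14
xor $t3, $t3, $t7 → $t3=5^14=11
lw $t3, 0($t2) → $t3=M[200]=14
and $t7, $t7, $t3 → $t7=14&14=14
lw $t3, 0($t2) → $t3=M[200]=14
xor $t7, $t7, $t3 → $t7=14^14=0
add $t2, $t2, 4 → $t2=200+4=204
sub $t0, $t0, 1 → $t0=7-1=6
cmp $t0, 4  (cmp 6,4)
bgt L1: taken
lw $t7, 0($t2) → $t7=M[204]=1
xor $t3, $t3, $t7 → $t3=14^1=15
lw $t3, 0($t2) → $t3=M[204]=1
and $t7, $t7, $t3 → $t7=1&1=1
lw $t3, 0($t2) → $t3=M[204]=1
xor $t7, $t7, $t3 → $t7=1^1=0
add $t2, $t2, 4 → $t2=204+4=208
sub $t0, $t0, 1 → $t0=6-1=5
cmp $t0, 4  (cmp 5,4)
bgt L1: taken
lw $t7, 0($t2) → $t7=M[208]=-7
xor $t3, $t3, $t7 → $t3=1^(-7)=-8
lw $t3, 0($t2) → $t3=M[208]=-7
and $t7, $t7, $t3 → $t7=(-7)&(-7)=-7
lw $t3, 0($t2) → $t3=M[208]=-7
xor $t7, $t7, $t3 → $t7=(-7)^(-7)=0
add $t2, $t2, 4 → $t2=208+4=212
sub $t0, $t0, 1 → $t0=5-1=4
cmp $t0, 4  (cmp 4,4)
bgt L1: not taken
halt.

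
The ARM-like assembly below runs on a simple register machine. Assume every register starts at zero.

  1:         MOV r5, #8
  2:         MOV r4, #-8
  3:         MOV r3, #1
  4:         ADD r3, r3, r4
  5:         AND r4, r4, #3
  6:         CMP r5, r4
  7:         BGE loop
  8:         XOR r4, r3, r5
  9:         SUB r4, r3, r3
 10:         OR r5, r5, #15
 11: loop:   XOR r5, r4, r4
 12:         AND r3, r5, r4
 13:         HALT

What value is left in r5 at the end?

MOV r5, #8 → r5=8
MOV r4, #-8 → r4=-8
MOV r3, #1 → r3=1
ADD r3, r3, r4 → r3=1+(-8)=-7
AND r4, r4, #3 → r4=(-8)&3=0
CMP r5, r4  (cmp 8,0)
BGE loop: taken
XOR r5, r4, r4 → r5=0^0=0
AND r3, r5, r4 → r3=0&0=0
halt.

0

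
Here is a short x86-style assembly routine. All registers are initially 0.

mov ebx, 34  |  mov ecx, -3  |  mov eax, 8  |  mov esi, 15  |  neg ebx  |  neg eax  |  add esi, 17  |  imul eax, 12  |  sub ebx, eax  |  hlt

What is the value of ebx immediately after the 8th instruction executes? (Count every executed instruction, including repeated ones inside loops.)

ebx=34
ecx=-3
eax=8
esi=15
ebx=-(34)=-34
eax=-(8)=-8
esi=15+17=32
eax=(-8)*12=-96
After step 8: ebx = -34.

-34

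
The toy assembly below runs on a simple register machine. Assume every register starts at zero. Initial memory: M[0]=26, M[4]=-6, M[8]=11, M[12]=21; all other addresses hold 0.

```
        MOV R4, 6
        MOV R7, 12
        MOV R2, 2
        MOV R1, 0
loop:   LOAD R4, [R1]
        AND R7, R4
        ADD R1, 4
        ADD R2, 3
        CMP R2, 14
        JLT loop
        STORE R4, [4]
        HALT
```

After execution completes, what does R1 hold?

R4=6
R7=12
R2=2
R1=0
R4=M[0]=26
R7=12&26=8
R1=0+4=4
R2=2+3=5
CMP R2, 14  (cmp 5,14)
JLT loop: taken
R4=M[4]=-6
R7=8&(-6)=8
R1=4+4=8
R2=5+3=8
CMP R2, 14  (cmp 8,14)
JLT loop: taken
R4=M[8]=11
R7=8&11=8
R1=8+4=12
R2=8+3=11
CMP R2, 14  (cmp 11,14)
JLT loop: taken
R4=M[12]=21
R7=8&21=0
R1=12+4=16
R2=11+3=14
CMP R2, 14  (cmp 14,14)
JLT loop: not taken
STORE R4, [4] → M[4]=21
halt.

16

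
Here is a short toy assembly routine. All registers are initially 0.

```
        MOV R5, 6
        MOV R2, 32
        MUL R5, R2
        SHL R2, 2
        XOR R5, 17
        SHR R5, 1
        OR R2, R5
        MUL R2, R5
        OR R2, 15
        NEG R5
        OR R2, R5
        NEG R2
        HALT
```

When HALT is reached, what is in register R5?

MOV R5, 6 → R5=6
MOV R2, 32 → R2=32
MUL R5, R2 → R5=6*32=192
SHL R2, 2 → R2=32<<2=128
XOR R5, 17 → R5=192^17=209
SHR R5, 1 → R5=209>>1=104
OR R2, R5 → R2=128|104=232
MUL R2, R5 → R2=232*104=24128
OR R2, 15 → R2=24128|15=24143
NEG R5 → R5=-(104)=-104
OR R2, R5 → R2=24143|(-104)=-33
NEG R2 → R2=-(-33)=33
halt.

-104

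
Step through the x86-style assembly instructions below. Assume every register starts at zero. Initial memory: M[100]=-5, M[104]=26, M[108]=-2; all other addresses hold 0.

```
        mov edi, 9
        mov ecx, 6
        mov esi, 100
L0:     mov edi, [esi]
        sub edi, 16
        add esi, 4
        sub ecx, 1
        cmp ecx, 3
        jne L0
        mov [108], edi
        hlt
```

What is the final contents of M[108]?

edi=9
ecx=6
esi=100
edi=M[100]=-5
edi=(-5)-16=-21
esi=100+4=104
ecx=6-1=5
cmp ecx, 3  (cmp 5,3)
jne L0: taken
edi=M[104]=26
edi=26-16=10
esi=104+4=108
ecx=5-1=4
cmp ecx, 3  (cmp 4,3)
jne L0: taken
edi=M[108]=-2
edi=(-2)-16=-18
esi=108+4=112
ecx=4-1=3
cmp ecx, 3  (cmp 3,3)
jne L0: not taken
mov [108], edi → M[108]=-18
halt.

-18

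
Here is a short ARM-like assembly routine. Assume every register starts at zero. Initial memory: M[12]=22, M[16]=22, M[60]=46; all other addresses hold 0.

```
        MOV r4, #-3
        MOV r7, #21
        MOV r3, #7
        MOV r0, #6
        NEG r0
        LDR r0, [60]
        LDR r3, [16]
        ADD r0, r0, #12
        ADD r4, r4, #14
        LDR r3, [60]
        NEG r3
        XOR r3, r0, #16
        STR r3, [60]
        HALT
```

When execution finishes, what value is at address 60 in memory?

42

after MOV r4, #-3: r4=-3
after MOV r7, #21: r7=21
after MOV r3, #7: r3=7
after MOV r0, #6: r0=6
after NEG r0: r0=-(6)=-6
after LDR r0, [60]: r0=M[60]=46
after LDR r3, [16]: r3=M[16]=22
after ADD r0, r0, #12: r0=46+12=58
after ADD r4, r4, #14: r4=(-3)+14=11
after LDR r3, [60]: r3=M[60]=46
after NEG r3: r3=-(46)=-46
after XOR r3, r0, #16: r3=58^16=42
STR r3, [60] → M[60]=42
halt.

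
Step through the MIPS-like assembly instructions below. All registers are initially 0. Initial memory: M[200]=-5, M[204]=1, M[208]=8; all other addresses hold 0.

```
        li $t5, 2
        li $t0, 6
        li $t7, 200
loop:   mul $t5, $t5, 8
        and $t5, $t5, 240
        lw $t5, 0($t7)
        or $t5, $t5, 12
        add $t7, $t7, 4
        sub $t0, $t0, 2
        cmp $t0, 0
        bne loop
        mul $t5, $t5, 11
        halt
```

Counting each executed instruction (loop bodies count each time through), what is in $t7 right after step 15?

204

$t5=2
$t0=6
$t7=200
$t5=2*8=16
$t5=16&240=16
$t5=M[200]=-5
$t5=(-5)|12=-1
$t7=200+4=204
$t0=6-2=4
cmp $t0, 0  (cmp 4,0)
bne loop: taken
$t5=(-1)*8=-8
$t5=(-8)&240=240
$t5=M[204]=1
$t5=1|12=13
After step 15: $t7 = 204.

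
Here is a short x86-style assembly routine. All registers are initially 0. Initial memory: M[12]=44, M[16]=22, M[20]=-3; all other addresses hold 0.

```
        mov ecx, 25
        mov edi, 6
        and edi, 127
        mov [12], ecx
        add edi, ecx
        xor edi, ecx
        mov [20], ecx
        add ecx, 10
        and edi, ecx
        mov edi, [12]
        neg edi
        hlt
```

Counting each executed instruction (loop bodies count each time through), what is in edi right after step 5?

after mov ecx, 25: ecx=25
after mov edi, 6: edi=6
after and edi, 127: edi=6&127=6
mov [12], ecx → M[12]=25
after add edi, ecx: edi=6+25=31
After step 5: edi = 31.

31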